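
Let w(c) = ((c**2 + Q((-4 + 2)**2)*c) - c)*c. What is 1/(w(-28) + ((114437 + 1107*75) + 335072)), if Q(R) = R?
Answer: 1/512934 ≈ 1.9496e-6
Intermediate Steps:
w(c) = c*(c**2 + 3*c) (w(c) = ((c**2 + (-4 + 2)**2*c) - c)*c = ((c**2 + (-2)**2*c) - c)*c = ((c**2 + 4*c) - c)*c = (c**2 + 3*c)*c = c*(c**2 + 3*c))
1/(w(-28) + ((114437 + 1107*75) + 335072)) = 1/((-28)**2*(3 - 28) + ((114437 + 1107*75) + 335072)) = 1/(784*(-25) + ((114437 + 83025) + 335072)) = 1/(-19600 + (197462 + 335072)) = 1/(-19600 + 532534) = 1/512934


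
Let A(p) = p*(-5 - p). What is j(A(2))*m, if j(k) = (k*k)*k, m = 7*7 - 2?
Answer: -128968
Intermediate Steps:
m = 47 (m = 49 - 2 = 47)
j(k) = k³ (j(k) = k²*k = k³)
j(A(2))*m = (-1*2*(5 + 2))³*47 = (-1*2*7)³*47 = (-14)³*47 = -2744*47 = -128968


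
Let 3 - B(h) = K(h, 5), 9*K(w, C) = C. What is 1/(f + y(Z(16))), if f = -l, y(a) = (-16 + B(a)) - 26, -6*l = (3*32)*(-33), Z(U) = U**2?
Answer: -9/5108 ≈ -0.0017619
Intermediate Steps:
K(w, C) = C/9
B(h) = 22/9 (B(h) = 3 - 5/9 = 22/9)
l = 528 (l = -3*32*(-33)/6 = -16*(-33) = -1/6*(-3168) = 528)
y(a) = -356/9 (y(a) = (-16 + 22/9) - 26 = -122/9 - 26 = -356/9)
f = -528 (f = -1*528 = -528)
1/(f + y(Z(16))) = 1/(-528 - 356/9) = 1/(-5108/9) = -9/5108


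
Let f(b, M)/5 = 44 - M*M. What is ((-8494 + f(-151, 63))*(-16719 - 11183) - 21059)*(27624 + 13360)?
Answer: 32154213554536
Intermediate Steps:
f(b, M) = 220 - 5*M**2 (f(b, M) = 5*(44 - M*M) = 5*(44 - M**2) = 220 - 5*M**2)
((-8494 + f(-151, 63))*(-16719 - 11183) - 21059)*(27624 + 13360) = ((-8494 + (220 - 5*63**2))*(-16719 - 11183) - 21059)*(27624 + 13360) = ((-8494 + (220 - 5*3969))*(-27902) - 21059)*40984 = ((-8494 + (220 - 19845))*(-27902) - 21059)*40984 = ((-8494 - 19625)*(-27902) - 21059)*40984 = (-28119*(-27902) - 21059)*40984 = (784576338 - 21059)*40984 = 784555279*40984 = 32154213554536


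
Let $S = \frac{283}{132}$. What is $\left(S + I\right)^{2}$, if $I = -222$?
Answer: $\frac{842218441}{17424} \approx 48337.0$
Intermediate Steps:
$S = \frac{283}{132}$ ($S = 283 \cdot \frac{1}{132} = \frac{283}{132} \approx 2.1439$)
$\left(S + I\right)^{2} = \left(\frac{283}{132} - 222\right)^{2} = \left(- \frac{29021}{132}\right)^{2} = \frac{842218441}{17424}$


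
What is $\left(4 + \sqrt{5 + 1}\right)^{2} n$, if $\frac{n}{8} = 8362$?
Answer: $1471712 + 535168 \sqrt{6} \approx 2.7826 \cdot 10^{6}$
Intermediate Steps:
$n = 66896$ ($n = 8 \cdot 8362 = 66896$)
$\left(4 + \sqrt{5 + 1}\right)^{2} n = \left(4 + \sqrt{5 + 1}\right)^{2} \cdot 66896 = \left(4 + \sqrt{6}\right)^{2} \cdot 66896 = 66896 \left(4 + \sqrt{6}\right)^{2}$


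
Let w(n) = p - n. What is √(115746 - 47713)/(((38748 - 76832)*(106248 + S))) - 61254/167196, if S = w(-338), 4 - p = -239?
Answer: -10209/27866 - √68033/4068475636 ≈ -0.36636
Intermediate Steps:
p = 243 (p = 4 - 1*(-239) = 4 + 239 = 243)
w(n) = 243 - n
S = 581 (S = 243 - 1*(-338) = 243 + 338 = 581)
√(115746 - 47713)/(((38748 - 76832)*(106248 + S))) - 61254/167196 = √(115746 - 47713)/(((38748 - 76832)*(106248 + 581))) - 61254/167196 = √68033/((-38084*106829)) - 61254*1/167196 = √68033/(-4068475636) - 10209/27866 = √68033*(-1/4068475636) - 10209/27866 = -√68033/4068475636 - 10209/27866 = -10209/27866 - √68033/4068475636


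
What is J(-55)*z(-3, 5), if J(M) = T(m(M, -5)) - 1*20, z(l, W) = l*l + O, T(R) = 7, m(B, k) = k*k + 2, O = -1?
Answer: -104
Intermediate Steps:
m(B, k) = 2 + k² (m(B, k) = k² + 2 = 2 + k²)
z(l, W) = -1 + l² (z(l, W) = l*l - 1 = l² - 1 = -1 + l²)
J(M) = -13 (J(M) = 7 - 1*20 = 7 - 20 = -13)
J(-55)*z(-3, 5) = -13*(-1 + (-3)²) = -13*(-1 + 9) = -13*8 = -104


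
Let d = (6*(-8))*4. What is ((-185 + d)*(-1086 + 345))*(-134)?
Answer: -37433838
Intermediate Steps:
d = -192 (d = -48*4 = -192)
((-185 + d)*(-1086 + 345))*(-134) = ((-185 - 192)*(-1086 + 345))*(-134) = -377*(-741)*(-134) = 279357*(-134) = -37433838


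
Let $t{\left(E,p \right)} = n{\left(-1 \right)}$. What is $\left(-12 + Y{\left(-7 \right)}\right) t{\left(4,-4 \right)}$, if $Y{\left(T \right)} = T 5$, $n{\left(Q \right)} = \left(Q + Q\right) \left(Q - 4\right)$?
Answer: $-470$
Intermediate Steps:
$n{\left(Q \right)} = 2 Q \left(-4 + Q\right)$
$t{\left(E,p \right)} = 10$ ($t{\left(E,p \right)} = 2 \left(-1\right) \left(-4 - 1\right) = 2 \left(-1\right) \left(-5\right) = 10$)
$Y{\left(T \right)} = 5 T$
$\left(-12 + Y{\left(-7 \right)}\right) t{\left(4,-4 \right)} = \left(-12 + 5 \left(-7\right)\right) 10 = \left(-12 - 35\right) 10 = \left(-47\right) 10 = -470$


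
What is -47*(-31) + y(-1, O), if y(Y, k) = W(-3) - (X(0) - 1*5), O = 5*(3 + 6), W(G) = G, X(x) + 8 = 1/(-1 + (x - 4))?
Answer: 7336/5 ≈ 1467.2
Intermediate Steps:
X(x) = -8 + 1/(-5 + x) (X(x) = -8 + 1/(-1 + (x - 4)) = -8 + 1/(-1 + (-4 + x)) = -8 + 1/(-5 + x))
O = 45 (O = 5*9 = 45)
y(Y, k) = 51/5 (y(Y, k) = -3 - ((41 - 8*0)/(-5 + 0) - 1*5) = -3 - ((41 + 0)/(-5) - 5) = -3 - (-⅕*41 - 5) = -3 - (-41/5 - 5) = -3 - 1*(-66/5) = -3 + 66/5 = 51/5)
-47*(-31) + y(-1, O) = -47*(-31) + 51/5 = 1457 + 51/5 = 7336/5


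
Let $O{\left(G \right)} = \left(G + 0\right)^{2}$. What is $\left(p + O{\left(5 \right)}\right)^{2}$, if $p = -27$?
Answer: $4$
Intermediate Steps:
$O{\left(G \right)} = G^{2}$
$\left(p + O{\left(5 \right)}\right)^{2} = \left(-27 + 5^{2}\right)^{2} = \left(-27 + 25\right)^{2} = \left(-2\right)^{2} = 4$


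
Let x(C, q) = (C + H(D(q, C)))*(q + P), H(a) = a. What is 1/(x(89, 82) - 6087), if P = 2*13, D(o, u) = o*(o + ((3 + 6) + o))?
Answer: 1/1535613 ≈ 6.5121e-7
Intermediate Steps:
D(o, u) = o*(9 + 2*o) (D(o, u) = o*(o + (9 + o)) = o*(9 + 2*o))
P = 26
x(C, q) = (26 + q)*(C + q*(9 + 2*q)) (x(C, q) = (C + q*(9 + 2*q))*(q + 26) = (C + q*(9 + 2*q))*(26 + q) = (26 + q)*(C + q*(9 + 2*q)))
1/(x(89, 82) - 6087) = 1/((2*82³ + 26*89 + 61*82² + 234*82 + 89*82) - 6087) = 1/((2*551368 + 2314 + 61*6724 + 19188 + 7298) - 6087) = 1/((1102736 + 2314 + 410164 + 19188 + 7298) - 6087) = 1/(1541700 - 6087) = 1/1535613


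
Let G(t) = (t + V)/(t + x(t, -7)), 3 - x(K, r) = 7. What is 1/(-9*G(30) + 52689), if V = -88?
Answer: 13/685218 ≈ 1.8972e-5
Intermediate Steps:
x(K, r) = -4 (x(K, r) = 3 - 1*7 = 3 - 7 = -4)
G(t) = (-88 + t)/(-4 + t) (G(t) = (t - 88)/(t - 4) = (-88 + t)/(-4 + t))
1/(-9*G(30) + 52689) = 1/(-9*(-88 + 30)/(-4 + 30) + 52689) = 1/(-9*(-58)/26 + 52689) = 1/(-9*(-29/13) + 52689) = 1/(261/13 + 52689) = 1/(685218/13) = 13/685218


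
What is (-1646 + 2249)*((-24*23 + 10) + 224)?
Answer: -191754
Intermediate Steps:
(-1646 + 2249)*((-24*23 + 10) + 224) = 603*((-552 + 10) + 224) = 603*(-542 + 224) = 603*(-318) = -191754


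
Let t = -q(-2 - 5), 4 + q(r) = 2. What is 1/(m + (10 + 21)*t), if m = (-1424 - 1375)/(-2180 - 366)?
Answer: 2546/160651 ≈ 0.015848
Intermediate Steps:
q(r) = -2 (q(r) = -4 + 2 = -2)
t = 2 (t = -1*(-2) = 2)
m = 2799/2546 (m = -2799/(-2546) = -2799*(-1/2546) = 2799/2546 ≈ 1.0994)
1/(m + (10 + 21)*t) = 1/(2799/2546 + (10 + 21)*2) = 1/(2799/2546 + 31*2) = 1/(2799/2546 + 62) = 1/(160651/2546) = 2546/160651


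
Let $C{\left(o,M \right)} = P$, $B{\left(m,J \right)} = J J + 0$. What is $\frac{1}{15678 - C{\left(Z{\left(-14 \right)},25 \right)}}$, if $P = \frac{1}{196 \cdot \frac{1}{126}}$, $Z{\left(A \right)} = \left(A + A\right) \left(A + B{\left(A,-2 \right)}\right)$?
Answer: $\frac{14}{219483} \approx 6.3786 \cdot 10^{-5}$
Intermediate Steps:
$B{\left(m,J \right)} = J^{2}$ ($B{\left(m,J \right)} = J^{2} + 0 = J^{2}$)
$Z{\left(A \right)} = 2 A \left(4 + A\right)$ ($Z{\left(A \right)} = \left(A + A\right) \left(A + \left(-2\right)^{2}\right) = 2 A \left(A + 4\right) = 2 A \left(4 + A\right)$)
$P = \frac{9}{14}$ ($P = \frac{1}{196 \cdot \frac{1}{126}} = \frac{1}{\frac{14}{9}} = \frac{9}{14} \approx 0.64286$)
$C{\left(o,M \right)} = \frac{9}{14}$
$\frac{1}{15678 - C{\left(Z{\left(-14 \right)},25 \right)}} = \frac{1}{15678 - \frac{9}{14}} = \frac{1}{\frac{219483}{14}} = \frac{14}{219483}$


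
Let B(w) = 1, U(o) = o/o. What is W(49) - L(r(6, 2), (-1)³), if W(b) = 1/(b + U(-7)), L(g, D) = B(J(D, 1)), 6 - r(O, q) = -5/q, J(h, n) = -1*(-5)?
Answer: -49/50 ≈ -0.98000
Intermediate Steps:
U(o) = 1
J(h, n) = 5
r(O, q) = 6 + 5/q (r(O, q) = 6 - (-5)/q = 6 + 5/q)
L(g, D) = 1
W(b) = 1/(1 + b) (W(b) = 1/(b + 1) = 1/(1 + b))
W(49) - L(r(6, 2), (-1)³) = 1/(1 + 49) - 1*1 = 1/50 - 1 = -49/50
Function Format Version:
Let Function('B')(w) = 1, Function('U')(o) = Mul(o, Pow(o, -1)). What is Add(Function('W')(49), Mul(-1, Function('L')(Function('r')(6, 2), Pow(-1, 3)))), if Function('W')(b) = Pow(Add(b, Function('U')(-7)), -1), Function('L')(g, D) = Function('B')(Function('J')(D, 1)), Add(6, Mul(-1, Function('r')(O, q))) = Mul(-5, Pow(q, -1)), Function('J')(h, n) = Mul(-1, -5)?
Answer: Rational(-49, 50) ≈ -0.98000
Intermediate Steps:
Function('U')(o) = 1
Function('J')(h, n) = 5
Function('r')(O, q) = Add(6, Mul(5, Pow(q, -1))) (Function('r')(O, q) = Add(6, Mul(-1, Mul(-5, Pow(q, -1)))) = Add(6, Mul(5, Pow(q, -1))))
Function('L')(g, D) = 1
Function('W')(b) = Pow(Add(1, b), -1) (Function('W')(b) = Pow(Add(b, 1), -1) = Pow(Add(1, b), -1))
Add(Function('W')(49), Mul(-1, Function('L')(Function('r')(6, 2), Pow(-1, 3)))) = Add(Pow(Add(1, 49), -1), Mul(-1, 1)) = Add(Pow(50, -1), -1) = Add(Rational(1, 50), -1) = Rational(-49, 50)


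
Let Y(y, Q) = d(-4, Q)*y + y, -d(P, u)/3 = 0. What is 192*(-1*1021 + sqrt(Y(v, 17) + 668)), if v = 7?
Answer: -196032 + 2880*sqrt(3) ≈ -1.9104e+5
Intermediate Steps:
d(P, u) = 0 (d(P, u) = -3*0 = 0)
Y(y, Q) = y (Y(y, Q) = 0*y + y = 0 + y = y)
192*(-1*1021 + sqrt(Y(v, 17) + 668)) = 192*(-1*1021 + sqrt(7 + 668)) = 192*(-1021 + sqrt(675)) = 192*(-1021 + 15*sqrt(3)) = -196032 + 2880*sqrt(3)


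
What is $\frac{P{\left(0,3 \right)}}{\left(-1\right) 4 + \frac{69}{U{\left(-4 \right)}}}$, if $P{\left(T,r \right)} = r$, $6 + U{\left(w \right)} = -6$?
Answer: $- \frac{4}{13} \approx -0.30769$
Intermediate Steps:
$U{\left(w \right)} = -12$ ($U{\left(w \right)} = -6 - 6 = -12$)
$\frac{P{\left(0,3 \right)}}{\left(-1\right) 4 + \frac{69}{U{\left(-4 \right)}}} = \frac{1}{\left(-1\right) 4 + \frac{69}{-12}} \cdot 3 = \frac{1}{-4 + 69 \left(- \frac{1}{12}\right)} 3 = \frac{1}{-4 - \frac{23}{4}} \cdot 3 = \frac{1}{- \frac{39}{4}} \cdot 3 = \left(- \frac{4}{39}\right) 3 = - \frac{4}{13}$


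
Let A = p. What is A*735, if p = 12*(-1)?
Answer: -8820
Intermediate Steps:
p = -12
A = -12
A*735 = -12*735 = -8820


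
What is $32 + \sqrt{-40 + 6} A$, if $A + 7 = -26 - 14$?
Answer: $32 - 47 i \sqrt{34} \approx 32.0 - 274.05 i$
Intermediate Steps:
$A = -47$ ($A = -7 - 40 = -47$)
$32 + \sqrt{-40 + 6} A = 32 + \sqrt{-40 + 6} \left(-47\right) = 32 + \sqrt{-34} \left(-47\right) = 32 + i \sqrt{34} \left(-47\right) = 32 - 47 i \sqrt{34}$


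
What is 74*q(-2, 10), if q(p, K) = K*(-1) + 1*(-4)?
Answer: -1036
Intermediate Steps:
q(p, K) = -4 - K (q(p, K) = -K - 4 = -4 - K)
74*q(-2, 10) = 74*(-4 - 1*10) = 74*(-4 - 10) = 74*(-14) = -1036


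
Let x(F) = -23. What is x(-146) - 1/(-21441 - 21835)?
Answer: -995347/43276 ≈ -23.000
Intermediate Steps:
x(-146) - 1/(-21441 - 21835) = -23 - 1/(-21441 - 21835) = -23 - 1/(-43276) = -23 - 1*(-1/43276) = -23 + 1/43276 = -995347/43276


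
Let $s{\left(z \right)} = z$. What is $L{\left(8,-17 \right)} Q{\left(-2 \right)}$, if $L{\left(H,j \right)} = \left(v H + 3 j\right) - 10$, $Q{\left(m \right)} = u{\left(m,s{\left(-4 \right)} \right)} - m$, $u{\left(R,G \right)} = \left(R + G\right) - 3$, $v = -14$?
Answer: $1211$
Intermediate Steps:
$u{\left(R,G \right)} = -3 + G + R$ ($u{\left(R,G \right)} = \left(G + R\right) - 3 = -3 + G + R$)
$Q{\left(m \right)} = -7$ ($Q{\left(m \right)} = \left(-3 - 4 + m\right) - m = \left(-7 + m\right) - m = -7$)
$L{\left(H,j \right)} = -10 - 14 H + 3 j$ ($L{\left(H,j \right)} = \left(- 14 H + 3 j\right) - 10 = -10 - 14 H + 3 j$)
$L{\left(8,-17 \right)} Q{\left(-2 \right)} = \left(-10 - 112 + 3 \left(-17\right)\right) \left(-7\right) = \left(-10 - 112 - 51\right) \left(-7\right) = \left(-173\right) \left(-7\right) = 1211$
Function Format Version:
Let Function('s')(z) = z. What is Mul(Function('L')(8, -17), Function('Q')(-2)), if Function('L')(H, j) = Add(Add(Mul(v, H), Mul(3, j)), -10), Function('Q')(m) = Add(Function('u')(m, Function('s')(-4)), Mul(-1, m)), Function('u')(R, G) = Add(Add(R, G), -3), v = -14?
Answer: 1211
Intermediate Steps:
Function('u')(R, G) = Add(-3, G, R) (Function('u')(R, G) = Add(Add(G, R), -3) = Add(-3, G, R))
Function('Q')(m) = -7 (Function('Q')(m) = Add(Add(-3, -4, m), Mul(-1, m)) = Add(Add(-7, m), Mul(-1, m)) = -7)
Function('L')(H, j) = Add(-10, Mul(-14, H), Mul(3, j)) (Function('L')(H, j) = Add(Add(Mul(-14, H), Mul(3, j)), -10) = Add(-10, Mul(-14, H), Mul(3, j)))
Mul(Function('L')(8, -17), Function('Q')(-2)) = Mul(Add(-10, Mul(-14, 8), Mul(3, -17)), -7) = Mul(Add(-10, -112, -51), -7) = Mul(-173, -7) = 1211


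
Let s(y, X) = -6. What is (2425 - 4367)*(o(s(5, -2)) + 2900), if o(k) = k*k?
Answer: -5701712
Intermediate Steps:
o(k) = k²
(2425 - 4367)*(o(s(5, -2)) + 2900) = (2425 - 4367)*((-6)² + 2900) = -1942*(36 + 2900) = -1942*2936 = -5701712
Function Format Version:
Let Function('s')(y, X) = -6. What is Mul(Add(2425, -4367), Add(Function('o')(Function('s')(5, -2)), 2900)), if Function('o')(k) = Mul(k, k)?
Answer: -5701712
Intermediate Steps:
Function('o')(k) = Pow(k, 2)
Mul(Add(2425, -4367), Add(Function('o')(Function('s')(5, -2)), 2900)) = Mul(Add(2425, -4367), Add(Pow(-6, 2), 2900)) = Mul(-1942, Add(36, 2900)) = Mul(-1942, 2936) = -5701712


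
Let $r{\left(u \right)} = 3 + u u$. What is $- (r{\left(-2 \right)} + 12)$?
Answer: $-19$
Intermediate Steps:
$r{\left(u \right)} = 3 + u^{2}$
$- (r{\left(-2 \right)} + 12) = - (\left(3 + \left(-2\right)^{2}\right) + 12) = - (\left(3 + 4\right) + 12) = - (7 + 12) = \left(-1\right) 19 = -19$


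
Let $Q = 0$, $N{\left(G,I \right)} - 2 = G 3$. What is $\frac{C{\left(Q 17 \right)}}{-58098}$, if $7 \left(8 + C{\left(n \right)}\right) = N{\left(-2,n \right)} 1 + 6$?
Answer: $\frac{9}{67781} \approx 0.00013278$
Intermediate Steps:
$N{\left(G,I \right)} = 2 + 3 G$ ($N{\left(G,I \right)} = 2 + G 3 = 2 + 3 G$)
$C{\left(n \right)} = - \frac{54}{7}$ ($C{\left(n \right)} = -8 + \frac{\left(2 + 3 \left(-2\right)\right) 1 + 6}{7} = -8 + \frac{\left(2 - 6\right) 1 + 6}{7} = -8 + \frac{\left(-4\right) 1 + 6}{7} = -8 + \frac{-4 + 6}{7} = -8 + \frac{1}{7} \cdot 2 = -8 + \frac{2}{7} = - \frac{54}{7}$)
$\frac{C{\left(Q 17 \right)}}{-58098} = - \frac{54}{7 \left(-58098\right)} = \left(- \frac{54}{7}\right) \left(- \frac{1}{58098}\right) = \frac{9}{67781}$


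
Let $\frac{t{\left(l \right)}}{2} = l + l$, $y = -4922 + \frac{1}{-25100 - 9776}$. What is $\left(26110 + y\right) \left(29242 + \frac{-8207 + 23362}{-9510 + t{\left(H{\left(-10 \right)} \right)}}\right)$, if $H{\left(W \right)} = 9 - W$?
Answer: $\frac{203842960672706751}{329020184} \approx 6.1955 \cdot 10^{8}$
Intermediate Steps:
$y = - \frac{171659673}{34876}$ ($y = -4922 + \frac{1}{-34876} = -4922 - \frac{1}{34876} = - \frac{171659673}{34876} \approx -4922.0$)
$t{\left(l \right)} = 4 l$ ($t{\left(l \right)} = 2 \left(l + l\right) = 2 \cdot 2 l = 4 l$)
$\left(26110 + y\right) \left(29242 + \frac{-8207 + 23362}{-9510 + t{\left(H{\left(-10 \right)} \right)}}\right) = \left(26110 - \frac{171659673}{34876}\right) \left(29242 + \frac{-8207 + 23362}{-9510 + 4 \left(9 - -10\right)}\right) = \frac{738952687 \left(29242 + \frac{15155}{-9510 + 4 \left(9 + 10\right)}\right)}{34876} = \frac{738952687 \left(29242 + \frac{15155}{-9510 + 4 \cdot 19}\right)}{34876} = \frac{738952687 \left(29242 + \frac{15155}{-9510 + 76}\right)}{34876} = \frac{738952687 \left(29242 + \frac{15155}{-9434}\right)}{34876} = \frac{738952687 \left(29242 + 15155 \left(- \frac{1}{9434}\right)\right)}{34876} = \frac{738952687 \left(29242 - \frac{15155}{9434}\right)}{34876} = \frac{738952687}{34876} \cdot \frac{275853873}{9434} = \frac{203842960672706751}{329020184}$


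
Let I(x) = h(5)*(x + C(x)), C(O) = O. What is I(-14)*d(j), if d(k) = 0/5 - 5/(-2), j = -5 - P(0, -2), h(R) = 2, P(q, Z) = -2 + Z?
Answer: -140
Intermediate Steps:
j = -1 (j = -5 - (-2 - 2) = -5 - 1*(-4) = -5 + 4 = -1)
d(k) = 5/2 (d(k) = 0*(1/5) - 5*(-1/2) = 0 + 5/2 = 5/2)
I(x) = 4*x (I(x) = 2*(x + x) = 2*(2*x) = 4*x)
I(-14)*d(j) = (4*(-14))*(5/2) = -56*5/2 = -140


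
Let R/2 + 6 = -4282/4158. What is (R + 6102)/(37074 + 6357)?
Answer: 12656828/90293049 ≈ 0.14017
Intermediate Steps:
R = -29230/2079 (R = -12 + 2*(-4282/4158) = -12 + 2*(-4282*1/4158) = -12 + 2*(-2141/2079) = -12 - 4282/2079 = -29230/2079 ≈ -14.060)
(R + 6102)/(37074 + 6357) = (-29230/2079 + 6102)/(37074 + 6357) = (12656828/2079)/43431 = (12656828/2079)*(1/43431) = 12656828/90293049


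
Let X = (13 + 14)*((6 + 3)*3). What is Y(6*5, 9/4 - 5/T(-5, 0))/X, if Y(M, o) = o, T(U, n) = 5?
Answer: 5/2916 ≈ 0.0017147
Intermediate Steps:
X = 729 (X = 27*(9*3) = 27*27 = 729)
Y(6*5, 9/4 - 5/T(-5, 0))/X = (9/4 - 5/5)/729 = (9*(1/4) - 5*1/5)*(1/729) = (9/4 - 1)*(1/729) = (5/4)*(1/729) = 5/2916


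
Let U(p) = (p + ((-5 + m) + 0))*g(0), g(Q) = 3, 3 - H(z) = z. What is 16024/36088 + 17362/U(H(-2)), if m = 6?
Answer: 39178018/40599 ≈ 965.00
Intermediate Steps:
H(z) = 3 - z
U(p) = 3 + 3*p (U(p) = (p + ((-5 + 6) + 0))*3 = (p + (1 + 0))*3 = (p + 1)*3 = (1 + p)*3 = 3 + 3*p)
16024/36088 + 17362/U(H(-2)) = 16024/36088 + 17362/(3 + 3*(3 - 1*(-2))) = 16024*(1/36088) + 17362/(3 + 3*(3 + 2)) = 2003/4511 + 17362/(3 + 3*5) = 2003/4511 + 17362/(3 + 15) = 2003/4511 + 17362/18 = 2003/4511 + 17362*(1/18) = 2003/4511 + 8681/9 = 39178018/40599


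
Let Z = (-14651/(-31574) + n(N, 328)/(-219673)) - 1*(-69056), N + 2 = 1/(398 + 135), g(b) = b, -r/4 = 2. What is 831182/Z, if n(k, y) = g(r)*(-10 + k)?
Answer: 3072766959507771812/255292366342904815 ≈ 12.036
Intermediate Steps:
r = -8 (r = -4*2 = -8)
N = -1065/533 (N = -2 + 1/(398 + 135) = -2 + 1/533 = -1065/533 ≈ -1.9981)
n(k, y) = 80 - 8*k (n(k, y) = -8*(-10 + k) = 80 - 8*k)
Z = 255292366342904815/3696864175966 (Z = (-14651/(-31574) + (80 - 8*(-1065/533))/(-219673)) - 1*(-69056) = (-14651*(-1/31574) + (80 + 8520/533)*(-1/219673)) + 69056 = (14651/31574 + (51160/533)*(-1/219673)) + 69056 = (14651/31574 - 51160/117085709) + 69056 = 1713807396719/3696864175966 + 69056 = 255292366342904815/3696864175966 ≈ 69057.)
831182/Z = 831182/(255292366342904815/3696864175966) = 831182*(3696864175966/255292366342904815) = 3072766959507771812/255292366342904815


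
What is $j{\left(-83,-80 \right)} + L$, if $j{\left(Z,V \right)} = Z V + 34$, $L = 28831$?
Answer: $35505$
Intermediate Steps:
$j{\left(Z,V \right)} = 34 + V Z$ ($j{\left(Z,V \right)} = V Z + 34 = 34 + V Z$)
$j{\left(-83,-80 \right)} + L = \left(34 - -6640\right) + 28831 = \left(34 + 6640\right) + 28831 = 6674 + 28831 = 35505$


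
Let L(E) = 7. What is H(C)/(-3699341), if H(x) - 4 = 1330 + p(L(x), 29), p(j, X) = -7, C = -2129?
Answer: -1327/3699341 ≈ -0.00035871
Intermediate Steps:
H(x) = 1327 (H(x) = 4 + (1330 - 7) = 4 + 1323 = 1327)
H(C)/(-3699341) = 1327/(-3699341) = 1327*(-1/3699341) = -1327/3699341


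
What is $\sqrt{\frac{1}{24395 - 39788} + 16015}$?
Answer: $\frac{\sqrt{3794665335342}}{15393} \approx 126.55$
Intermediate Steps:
$\sqrt{\frac{1}{24395 - 39788} + 16015} = \sqrt{\frac{1}{-15393} + 16015} = \sqrt{- \frac{1}{15393} + 16015} = \sqrt{\frac{246518894}{15393}} = \frac{\sqrt{3794665335342}}{15393}$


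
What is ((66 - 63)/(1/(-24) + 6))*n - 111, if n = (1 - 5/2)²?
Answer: -15711/143 ≈ -109.87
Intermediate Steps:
n = 9/4 (n = (1 - 5*½)² = (1 - 5/2)² = (-3/2)² = 9/4 ≈ 2.2500)
((66 - 63)/(1/(-24) + 6))*n - 111 = ((66 - 63)/(1/(-24) + 6))*(9/4) - 111 = (3/(-1/24 + 6))*(9/4) - 111 = (3/(143/24))*(9/4) - 111 = (3*(24/143))*(9/4) - 111 = (72/143)*(9/4) - 111 = 162/143 - 111 = -15711/143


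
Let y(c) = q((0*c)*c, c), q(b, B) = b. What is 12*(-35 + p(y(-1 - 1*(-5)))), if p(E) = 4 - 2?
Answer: -396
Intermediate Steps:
y(c) = 0 (y(c) = (0*c)*c = 0*c = 0)
p(E) = 2
12*(-35 + p(y(-1 - 1*(-5)))) = 12*(-35 + 2) = 12*(-33) = -396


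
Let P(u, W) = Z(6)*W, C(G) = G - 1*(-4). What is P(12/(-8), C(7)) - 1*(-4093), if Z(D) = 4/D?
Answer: 12301/3 ≈ 4100.3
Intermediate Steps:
C(G) = 4 + G (C(G) = G + 4 = 4 + G)
P(u, W) = 2*W/3 (P(u, W) = (4/6)*W = (4*(⅙))*W = 2*W/3)
P(12/(-8), C(7)) - 1*(-4093) = 2*(4 + 7)/3 - 1*(-4093) = (⅔)*11 + 4093 = 22/3 + 4093 = 12301/3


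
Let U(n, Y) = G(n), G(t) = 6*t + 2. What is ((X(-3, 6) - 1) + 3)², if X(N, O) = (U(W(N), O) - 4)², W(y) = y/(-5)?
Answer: 12996/625 ≈ 20.794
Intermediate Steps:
W(y) = -y/5 (W(y) = y*(-⅕) = -y/5)
G(t) = 2 + 6*t
U(n, Y) = 2 + 6*n
X(N, O) = (-2 - 6*N/5)² (X(N, O) = ((2 + 6*(-N/5)) - 4)² = ((2 - 6*N/5) - 4)² = (-2 - 6*N/5)²)
((X(-3, 6) - 1) + 3)² = ((4*(5 + 3*(-3))²/25 - 1) + 3)² = ((4*(5 - 9)²/25 - 1) + 3)² = (((4/25)*(-4)² - 1) + 3)² = (((4/25)*16 - 1) + 3)² = ((64/25 - 1) + 3)² = (39/25 + 3)² = (114/25)² = 12996/625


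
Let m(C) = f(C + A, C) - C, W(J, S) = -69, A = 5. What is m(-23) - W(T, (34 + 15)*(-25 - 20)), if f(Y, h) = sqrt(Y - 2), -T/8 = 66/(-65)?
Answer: 92 + 2*I*sqrt(5) ≈ 92.0 + 4.4721*I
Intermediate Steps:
T = 528/65 (T = -528/(-65) = -528*(-1)/65 = -8*(-66/65) = 528/65 ≈ 8.1231)
f(Y, h) = sqrt(-2 + Y)
m(C) = sqrt(3 + C) - C (m(C) = sqrt(-2 + (C + 5)) - C = sqrt(-2 + (5 + C)) - C = sqrt(3 + C) - C)
m(-23) - W(T, (34 + 15)*(-25 - 20)) = (sqrt(3 - 23) - 1*(-23)) - 1*(-69) = (sqrt(-20) + 23) + 69 = (2*I*sqrt(5) + 23) + 69 = (23 + 2*I*sqrt(5)) + 69 = 92 + 2*I*sqrt(5)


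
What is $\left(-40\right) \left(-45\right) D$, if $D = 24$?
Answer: $43200$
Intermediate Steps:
$\left(-40\right) \left(-45\right) D = \left(-40\right) \left(-45\right) 24 = 1800 \cdot 24 = 43200$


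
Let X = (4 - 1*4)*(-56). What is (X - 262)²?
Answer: 68644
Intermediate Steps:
X = 0 (X = (4 - 4)*(-56) = 0*(-56) = 0)
(X - 262)² = (0 - 262)² = (-262)² = 68644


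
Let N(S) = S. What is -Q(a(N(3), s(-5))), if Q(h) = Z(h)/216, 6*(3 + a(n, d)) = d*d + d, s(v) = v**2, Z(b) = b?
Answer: -79/162 ≈ -0.48765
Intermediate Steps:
a(n, d) = -3 + d/6 + d**2/6 (a(n, d) = -3 + (d*d + d)/6 = -3 + (d**2 + d)/6 = -3 + (d + d**2)/6 = -3 + (d/6 + d**2/6) = -3 + d/6 + d**2/6)
Q(h) = h/216
-Q(a(N(3), s(-5))) = -(-3 + (1/6)*(-5)**2 + ((-5)**2)**2/6)/216 = -(-3 + (1/6)*25 + (1/6)*25**2)/216 = -(-3 + 25/6 + (1/6)*625)/216 = -(-3 + 25/6 + 625/6)/216 = -316/(216*3) = -1*79/162 = -79/162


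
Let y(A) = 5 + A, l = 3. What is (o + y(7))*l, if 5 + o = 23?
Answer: 90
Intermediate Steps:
o = 18 (o = -5 + 23 = 18)
(o + y(7))*l = (18 + (5 + 7))*3 = (18 + 12)*3 = 30*3 = 90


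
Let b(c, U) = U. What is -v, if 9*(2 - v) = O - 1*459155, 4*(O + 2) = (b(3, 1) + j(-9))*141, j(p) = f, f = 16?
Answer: -1834303/36 ≈ -50953.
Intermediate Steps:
j(p) = 16
O = 2389/4 (O = -2 + ((1 + 16)*141)/4 = -2 + (17*141)/4 = -2 + (¼)*2397 = -2 + 2397/4 = 2389/4 ≈ 597.25)
v = 1834303/36 (v = 2 - (2389/4 - 1*459155)/9 = 2 - (2389/4 - 459155)/9 = 2 - ⅑*(-1834231/4) = 2 + 1834231/36 = 1834303/36 ≈ 50953.)
-v = -1*1834303/36 = -1834303/36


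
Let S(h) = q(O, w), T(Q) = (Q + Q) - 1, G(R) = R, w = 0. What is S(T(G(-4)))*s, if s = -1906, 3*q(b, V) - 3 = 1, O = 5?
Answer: -7624/3 ≈ -2541.3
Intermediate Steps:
q(b, V) = 4/3 (q(b, V) = 1 + (1/3)*1 = 1 + 1/3 = 4/3)
T(Q) = -1 + 2*Q (T(Q) = 2*Q - 1 = -1 + 2*Q)
S(h) = 4/3
S(T(G(-4)))*s = (4/3)*(-1906) = -7624/3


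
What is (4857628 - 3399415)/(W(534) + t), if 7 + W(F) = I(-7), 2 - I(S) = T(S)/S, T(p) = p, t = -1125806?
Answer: -1458213/1125812 ≈ -1.2953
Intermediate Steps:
I(S) = 1 (I(S) = 2 - S/S = 2 - 1*1 = 2 - 1 = 1)
W(F) = -6 (W(F) = -7 + 1 = -6)
(4857628 - 3399415)/(W(534) + t) = (4857628 - 3399415)/(-6 - 1125806) = 1458213/(-1125812) = 1458213*(-1/1125812) = -1458213/1125812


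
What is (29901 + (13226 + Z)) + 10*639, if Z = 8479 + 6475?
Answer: 64471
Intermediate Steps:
Z = 14954
(29901 + (13226 + Z)) + 10*639 = (29901 + (13226 + 14954)) + 10*639 = (29901 + 28180) + 6390 = 58081 + 6390 = 64471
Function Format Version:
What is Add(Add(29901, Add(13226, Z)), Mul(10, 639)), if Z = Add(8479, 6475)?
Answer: 64471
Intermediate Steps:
Z = 14954
Add(Add(29901, Add(13226, Z)), Mul(10, 639)) = Add(Add(29901, Add(13226, 14954)), Mul(10, 639)) = Add(Add(29901, 28180), 6390) = Add(58081, 6390) = 64471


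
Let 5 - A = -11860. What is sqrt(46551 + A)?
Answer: 4*sqrt(3651) ≈ 241.69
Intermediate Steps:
A = 11865 (A = 5 - 1*(-11860) = 5 + 11860 = 11865)
sqrt(46551 + A) = sqrt(46551 + 11865) = sqrt(58416) = 4*sqrt(3651)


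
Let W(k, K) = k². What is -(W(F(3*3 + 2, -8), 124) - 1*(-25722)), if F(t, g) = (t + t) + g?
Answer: -25918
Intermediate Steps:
F(t, g) = g + 2*t (F(t, g) = 2*t + g = g + 2*t)
-(W(F(3*3 + 2, -8), 124) - 1*(-25722)) = -((-8 + 2*(3*3 + 2))² - 1*(-25722)) = -((-8 + 2*(9 + 2))² + 25722) = -((-8 + 2*11)² + 25722) = -((-8 + 22)² + 25722) = -(14² + 25722) = -(196 + 25722) = -1*25918 = -25918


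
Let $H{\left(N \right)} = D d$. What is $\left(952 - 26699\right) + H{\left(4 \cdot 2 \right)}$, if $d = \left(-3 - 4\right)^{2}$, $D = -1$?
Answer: $-25796$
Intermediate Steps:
$d = 49$ ($d = \left(-7\right)^{2} = 49$)
$H{\left(N \right)} = -49$ ($H{\left(N \right)} = \left(-1\right) 49 = -49$)
$\left(952 - 26699\right) + H{\left(4 \cdot 2 \right)} = \left(952 - 26699\right) - 49 = -25747 - 49 = -25796$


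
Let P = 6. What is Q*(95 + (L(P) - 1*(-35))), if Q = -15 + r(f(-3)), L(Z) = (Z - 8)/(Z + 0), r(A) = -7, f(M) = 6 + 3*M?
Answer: -8558/3 ≈ -2852.7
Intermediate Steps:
L(Z) = (-8 + Z)/Z
Q = -22 (Q = -15 - 7 = -22)
Q*(95 + (L(P) - 1*(-35))) = -22*(95 + ((-8 + 6)/6 - 1*(-35))) = -22*(95 + ((⅙)*(-2) + 35)) = -22*(95 + (-⅓ + 35)) = -22*(95 + 104/3) = -22*389/3 = -8558/3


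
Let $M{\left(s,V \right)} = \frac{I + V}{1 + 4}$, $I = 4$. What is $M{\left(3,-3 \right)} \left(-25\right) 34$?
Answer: $-170$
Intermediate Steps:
$M{\left(s,V \right)} = \frac{4}{5} + \frac{V}{5}$ ($M{\left(s,V \right)} = \frac{4 + V}{1 + 4} = \frac{4 + V}{5} = \left(4 + V\right) \frac{1}{5} = \frac{4}{5} + \frac{V}{5}$)
$M{\left(3,-3 \right)} \left(-25\right) 34 = \left(\frac{4}{5} + \frac{1}{5} \left(-3\right)\right) \left(-25\right) 34 = \left(\frac{4}{5} - \frac{3}{5}\right) \left(-25\right) 34 = \frac{1}{5} \left(-25\right) 34 = \left(-5\right) 34 = -170$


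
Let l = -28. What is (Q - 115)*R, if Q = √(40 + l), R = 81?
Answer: -9315 + 162*√3 ≈ -9034.4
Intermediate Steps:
Q = 2*√3 (Q = √(40 - 28) = √12 = 2*√3 ≈ 3.4641)
(Q - 115)*R = (2*√3 - 115)*81 = (-115 + 2*√3)*81 = -9315 + 162*√3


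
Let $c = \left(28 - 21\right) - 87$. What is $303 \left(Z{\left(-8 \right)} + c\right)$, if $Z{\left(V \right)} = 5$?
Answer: $-22725$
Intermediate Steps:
$c = -80$ ($c = \left(28 - 21\right) - 87 = 7 - 87 = -80$)
$303 \left(Z{\left(-8 \right)} + c\right) = 303 \left(5 - 80\right) = 303 \left(-75\right) = -22725$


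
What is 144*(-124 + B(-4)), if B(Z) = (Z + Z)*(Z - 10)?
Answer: -1728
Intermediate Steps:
B(Z) = 2*Z*(-10 + Z) (B(Z) = (2*Z)*(-10 + Z) = 2*Z*(-10 + Z))
144*(-124 + B(-4)) = 144*(-124 + 2*(-4)*(-10 - 4)) = 144*(-124 + 2*(-4)*(-14)) = 144*(-124 + 112) = 144*(-12) = -1728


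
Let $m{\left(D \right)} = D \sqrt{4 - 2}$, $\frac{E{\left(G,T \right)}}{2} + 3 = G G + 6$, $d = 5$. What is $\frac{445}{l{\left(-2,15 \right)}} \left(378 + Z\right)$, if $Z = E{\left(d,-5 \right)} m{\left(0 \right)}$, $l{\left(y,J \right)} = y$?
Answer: $-84105$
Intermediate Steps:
$E{\left(G,T \right)} = 6 + 2 G^{2}$ ($E{\left(G,T \right)} = -6 + 2 \left(G G + 6\right) = -6 + 2 \left(G^{2} + 6\right) = -6 + 2 \left(6 + G^{2}\right) = -6 + \left(12 + 2 G^{2}\right) = 6 + 2 G^{2}$)
$m{\left(D \right)} = D \sqrt{2}$
$Z = 0$ ($Z = \left(6 + 2 \cdot 5^{2}\right) 0 \sqrt{2} = \left(6 + 2 \cdot 25\right) 0 = \left(6 + 50\right) 0 = 56 \cdot 0 = 0$)
$\frac{445}{l{\left(-2,15 \right)}} \left(378 + Z\right) = \frac{445}{-2} \left(378 + 0\right) = 445 \left(- \frac{1}{2}\right) 378 = \left(- \frac{445}{2}\right) 378 = -84105$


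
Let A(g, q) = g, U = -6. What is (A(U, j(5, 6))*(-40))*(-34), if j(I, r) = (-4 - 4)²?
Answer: -8160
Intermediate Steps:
j(I, r) = 64 (j(I, r) = (-8)² = 64)
(A(U, j(5, 6))*(-40))*(-34) = -6*(-40)*(-34) = 240*(-34) = -8160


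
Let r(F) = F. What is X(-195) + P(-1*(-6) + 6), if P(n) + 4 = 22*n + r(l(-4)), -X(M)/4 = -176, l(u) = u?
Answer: 960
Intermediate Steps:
X(M) = 704 (X(M) = -4*(-176) = 704)
P(n) = -8 + 22*n (P(n) = -4 + (22*n - 4) = -4 + (-4 + 22*n) = -8 + 22*n)
X(-195) + P(-1*(-6) + 6) = 704 + (-8 + 22*(-1*(-6) + 6)) = 704 + (-8 + 22*(6 + 6)) = 704 + (-8 + 22*12) = 704 + (-8 + 264) = 704 + 256 = 960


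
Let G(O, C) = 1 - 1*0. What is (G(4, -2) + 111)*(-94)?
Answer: -10528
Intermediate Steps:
G(O, C) = 1 (G(O, C) = 1 + 0 = 1)
(G(4, -2) + 111)*(-94) = (1 + 111)*(-94) = 112*(-94) = -10528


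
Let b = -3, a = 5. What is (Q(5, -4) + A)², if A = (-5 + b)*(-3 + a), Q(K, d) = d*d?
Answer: 0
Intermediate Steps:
Q(K, d) = d²
A = -16 (A = (-5 - 3)*(-3 + 5) = -8*2 = -16)
(Q(5, -4) + A)² = ((-4)² - 16)² = (16 - 16)² = 0² = 0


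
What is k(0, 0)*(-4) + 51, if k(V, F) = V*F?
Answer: 51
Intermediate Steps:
k(V, F) = F*V
k(0, 0)*(-4) + 51 = (0*0)*(-4) + 51 = 0*(-4) + 51 = 0 + 51 = 51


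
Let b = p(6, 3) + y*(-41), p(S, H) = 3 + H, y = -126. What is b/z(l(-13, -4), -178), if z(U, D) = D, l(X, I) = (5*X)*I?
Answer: -2586/89 ≈ -29.056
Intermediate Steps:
l(X, I) = 5*I*X
b = 5172 (b = (3 + 3) - 126*(-41) = 6 + 5166 = 5172)
b/z(l(-13, -4), -178) = 5172/(-178) = 5172*(-1/178) = -2586/89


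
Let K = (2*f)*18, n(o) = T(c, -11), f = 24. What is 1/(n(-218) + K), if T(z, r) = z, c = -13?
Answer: 1/851 ≈ 0.0011751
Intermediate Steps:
n(o) = -13
K = 864 (K = (2*24)*18 = 48*18 = 864)
1/(n(-218) + K) = 1/(-13 + 864) = 1/851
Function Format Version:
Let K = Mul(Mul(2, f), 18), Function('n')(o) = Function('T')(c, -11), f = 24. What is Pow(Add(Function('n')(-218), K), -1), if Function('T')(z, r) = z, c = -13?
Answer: Rational(1, 851) ≈ 0.0011751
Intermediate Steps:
Function('n')(o) = -13
K = 864 (K = Mul(Mul(2, 24), 18) = Mul(48, 18) = 864)
Pow(Add(Function('n')(-218), K), -1) = Pow(Add(-13, 864), -1) = Pow(851, -1) = Rational(1, 851)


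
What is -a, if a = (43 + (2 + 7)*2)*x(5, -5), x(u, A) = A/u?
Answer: 61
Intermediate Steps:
a = -61 (a = (43 + (2 + 7)*2)*(-5/5) = (43 + 9*2)*(-5*⅕) = (43 + 18)*(-1) = 61*(-1) = -61)
-a = -1*(-61) = 61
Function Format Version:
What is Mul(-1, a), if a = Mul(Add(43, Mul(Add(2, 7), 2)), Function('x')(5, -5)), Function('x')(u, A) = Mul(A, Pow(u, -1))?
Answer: 61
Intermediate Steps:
a = -61 (a = Mul(Add(43, Mul(Add(2, 7), 2)), Mul(-5, Pow(5, -1))) = Mul(Add(43, Mul(9, 2)), Mul(-5, Rational(1, 5))) = Mul(Add(43, 18), -1) = Mul(61, -1) = -61)
Mul(-1, a) = Mul(-1, -61) = 61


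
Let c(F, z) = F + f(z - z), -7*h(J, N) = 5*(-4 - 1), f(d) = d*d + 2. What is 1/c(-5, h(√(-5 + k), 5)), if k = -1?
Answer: -⅓ ≈ -0.33333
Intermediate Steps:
f(d) = 2 + d² (f(d) = d² + 2 = 2 + d²)
h(J, N) = 25/7 (h(J, N) = -5*(-4 - 1)/7 = -5*(-5)/7 = -⅐*(-25) = 25/7)
c(F, z) = 2 + F (c(F, z) = F + (2 + (z - z)²) = F + (2 + 0²) = F + (2 + 0) = F + 2 = 2 + F)
1/c(-5, h(√(-5 + k), 5)) = 1/(2 - 5) = 1/(-3) = -⅓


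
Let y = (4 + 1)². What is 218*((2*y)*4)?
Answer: 43600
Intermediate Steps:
y = 25 (y = 5² = 25)
218*((2*y)*4) = 218*((2*25)*4) = 218*(50*4) = 218*200 = 43600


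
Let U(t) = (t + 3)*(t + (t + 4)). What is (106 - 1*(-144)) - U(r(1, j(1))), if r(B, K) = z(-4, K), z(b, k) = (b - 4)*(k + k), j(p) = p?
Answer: -114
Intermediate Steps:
z(b, k) = 2*k*(-4 + b) (z(b, k) = (-4 + b)*(2*k) = 2*k*(-4 + b))
r(B, K) = -16*K (r(B, K) = 2*K*(-4 - 4) = 2*K*(-8) = -16*K)
U(t) = (3 + t)*(4 + 2*t) (U(t) = (3 + t)*(t + (4 + t)) = (3 + t)*(4 + 2*t))
(106 - 1*(-144)) - U(r(1, j(1))) = (106 - 1*(-144)) - (12 + 2*(-16*1)**2 + 10*(-16*1)) = (106 + 144) - (12 + 2*(-16)**2 + 10*(-16)) = 250 - (12 + 2*256 - 160) = 250 - (12 + 512 - 160) = 250 - 1*364 = 250 - 364 = -114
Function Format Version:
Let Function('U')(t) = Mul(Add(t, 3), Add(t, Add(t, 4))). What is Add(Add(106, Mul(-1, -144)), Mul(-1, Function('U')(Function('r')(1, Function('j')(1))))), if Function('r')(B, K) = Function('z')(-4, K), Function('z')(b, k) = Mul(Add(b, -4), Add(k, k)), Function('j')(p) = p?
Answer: -114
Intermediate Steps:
Function('z')(b, k) = Mul(2, k, Add(-4, b)) (Function('z')(b, k) = Mul(Add(-4, b), Mul(2, k)) = Mul(2, k, Add(-4, b)))
Function('r')(B, K) = Mul(-16, K) (Function('r')(B, K) = Mul(2, K, Add(-4, -4)) = Mul(2, K, -8) = Mul(-16, K))
Function('U')(t) = Mul(Add(3, t), Add(4, Mul(2, t))) (Function('U')(t) = Mul(Add(3, t), Add(t, Add(4, t))) = Mul(Add(3, t), Add(4, Mul(2, t))))
Add(Add(106, Mul(-1, -144)), Mul(-1, Function('U')(Function('r')(1, Function('j')(1))))) = Add(Add(106, Mul(-1, -144)), Mul(-1, Add(12, Mul(2, Pow(Mul(-16, 1), 2)), Mul(10, Mul(-16, 1))))) = Add(Add(106, 144), Mul(-1, Add(12, Mul(2, Pow(-16, 2)), Mul(10, -16)))) = Add(250, Mul(-1, Add(12, Mul(2, 256), -160))) = Add(250, Mul(-1, Add(12, 512, -160))) = Add(250, Mul(-1, 364)) = Add(250, -364) = -114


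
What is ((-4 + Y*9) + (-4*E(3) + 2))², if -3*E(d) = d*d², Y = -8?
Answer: 1444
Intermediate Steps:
E(d) = -d³/3 (E(d) = -d*d²/3 = -d³/3)
((-4 + Y*9) + (-4*E(3) + 2))² = ((-4 - 8*9) + (-(-4)*3³/3 + 2))² = ((-4 - 72) + (-(-4)*27/3 + 2))² = (-76 + (-4*(-9) + 2))² = (-76 + (36 + 2))² = (-76 + 38)² = (-38)² = 1444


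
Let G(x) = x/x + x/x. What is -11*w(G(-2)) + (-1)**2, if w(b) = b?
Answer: -21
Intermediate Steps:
G(x) = 2 (G(x) = 1 + 1 = 2)
-11*w(G(-2)) + (-1)**2 = -11*2 + (-1)**2 = -22 + 1 = -21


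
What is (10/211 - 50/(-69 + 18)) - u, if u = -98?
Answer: 1065638/10761 ≈ 99.028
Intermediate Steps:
(10/211 - 50/(-69 + 18)) - u = (10/211 - 50/(-69 + 18)) - 1*(-98) = (10*(1/211) - 50/(-51)) + 98 = (10/211 - 50*(-1/51)) + 98 = (10/211 + 50/51) + 98 = 11060/10761 + 98 = 1065638/10761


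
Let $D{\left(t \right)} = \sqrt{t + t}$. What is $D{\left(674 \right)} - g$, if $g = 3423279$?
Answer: $-3423279 + 2 \sqrt{337} \approx -3.4232 \cdot 10^{6}$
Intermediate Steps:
$D{\left(t \right)} = \sqrt{2} \sqrt{t}$ ($D{\left(t \right)} = \sqrt{2 t} = \sqrt{2} \sqrt{t}$)
$D{\left(674 \right)} - g = \sqrt{2} \sqrt{674} - 3423279 = 2 \sqrt{337} - 3423279 = -3423279 + 2 \sqrt{337}$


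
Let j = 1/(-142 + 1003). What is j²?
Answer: 1/741321 ≈ 1.3489e-6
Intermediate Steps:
j = 1/861 ≈ 0.0011614
j² = (1/861)² = 1/741321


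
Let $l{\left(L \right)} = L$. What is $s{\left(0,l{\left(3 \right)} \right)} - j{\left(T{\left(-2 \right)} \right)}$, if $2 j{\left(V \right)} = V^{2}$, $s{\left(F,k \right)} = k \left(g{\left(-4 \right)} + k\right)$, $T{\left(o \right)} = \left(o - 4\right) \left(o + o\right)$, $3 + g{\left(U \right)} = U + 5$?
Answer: $-285$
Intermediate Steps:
$g{\left(U \right)} = 2 + U$ ($g{\left(U \right)} = -3 + \left(U + 5\right) = -3 + \left(5 + U\right) = 2 + U$)
$T{\left(o \right)} = 2 o \left(-4 + o\right)$ ($T{\left(o \right)} = \left(-4 + o\right) 2 o = 2 o \left(-4 + o\right)$)
$s{\left(F,k \right)} = k \left(-2 + k\right)$ ($s{\left(F,k \right)} = k \left(\left(2 - 4\right) + k\right) = k \left(-2 + k\right)$)
$j{\left(V \right)} = \frac{V^{2}}{2}$
$s{\left(0,l{\left(3 \right)} \right)} - j{\left(T{\left(-2 \right)} \right)} = 3 \left(-2 + 3\right) - \frac{\left(2 \left(-2\right) \left(-4 - 2\right)\right)^{2}}{2} = 3 \cdot 1 - \frac{\left(2 \left(-2\right) \left(-6\right)\right)^{2}}{2} = 3 - \frac{24^{2}}{2} = 3 - \frac{1}{2} \cdot 576 = 3 - 288 = -285$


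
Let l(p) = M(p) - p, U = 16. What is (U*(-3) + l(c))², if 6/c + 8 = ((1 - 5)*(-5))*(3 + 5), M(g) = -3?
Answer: 15046641/5776 ≈ 2605.0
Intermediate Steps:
c = 3/76 (c = 6/(-8 + ((1 - 5)*(-5))*(3 + 5)) = 6/(-8 - 4*(-5)*8) = 6/(-8 + 20*8) = 6/(-8 + 160) = 6/152 = 6*(1/152) = 3/76 ≈ 0.039474)
l(p) = -3 - p
(U*(-3) + l(c))² = (16*(-3) + (-3 - 1*3/76))² = (-48 + (-3 - 3/76))² = (-48 - 231/76)² = (-3879/76)² = 15046641/5776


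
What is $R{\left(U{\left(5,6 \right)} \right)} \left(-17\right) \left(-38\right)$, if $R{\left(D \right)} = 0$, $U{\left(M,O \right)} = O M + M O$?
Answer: $0$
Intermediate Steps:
$U{\left(M,O \right)} = 2 M O$ ($U{\left(M,O \right)} = M O + M O = 2 M O$)
$R{\left(U{\left(5,6 \right)} \right)} \left(-17\right) \left(-38\right) = 0 \left(-17\right) \left(-38\right) = 0 \left(-38\right) = 0$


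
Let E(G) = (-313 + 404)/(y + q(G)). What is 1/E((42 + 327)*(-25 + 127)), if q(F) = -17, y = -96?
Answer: -113/91 ≈ -1.2418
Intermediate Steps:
E(G) = -91/113 (E(G) = (-313 + 404)/(-96 - 17) = 91/(-113) = 91*(-1/113) = -91/113)
1/E((42 + 327)*(-25 + 127)) = 1/(-91/113) = -113/91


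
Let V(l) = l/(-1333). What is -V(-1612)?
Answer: -52/43 ≈ -1.2093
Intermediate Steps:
V(l) = -l/1333 (V(l) = l*(-1/1333) = -l/1333)
-V(-1612) = -(-1)*(-1612)/1333 = -1*52/43 = -52/43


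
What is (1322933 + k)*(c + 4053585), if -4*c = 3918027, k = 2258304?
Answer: 44036011079181/4 ≈ 1.1009e+13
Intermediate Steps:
c = -3918027/4 (c = -¼*3918027 = -3918027/4 ≈ -9.7951e+5)
(1322933 + k)*(c + 4053585) = (1322933 + 2258304)*(-3918027/4 + 4053585) = 3581237*(12296313/4) = 44036011079181/4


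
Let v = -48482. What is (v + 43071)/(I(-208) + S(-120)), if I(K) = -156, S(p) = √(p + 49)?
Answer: 844116/24407 + 5411*I*√71/24407 ≈ 34.585 + 1.8681*I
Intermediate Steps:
S(p) = √(49 + p)
(v + 43071)/(I(-208) + S(-120)) = (-48482 + 43071)/(-156 + √(49 - 120)) = -5411/(-156 + √(-71)) = -5411/(-156 + I*√71)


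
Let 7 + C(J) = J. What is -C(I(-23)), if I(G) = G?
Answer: 30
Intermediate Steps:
C(J) = -7 + J
-C(I(-23)) = -(-7 - 23) = -1*(-30) = 30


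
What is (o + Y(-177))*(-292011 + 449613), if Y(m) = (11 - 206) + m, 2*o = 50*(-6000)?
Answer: -23698927944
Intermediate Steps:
o = -150000 (o = (50*(-6000))/2 = (½)*(-300000) = -150000)
Y(m) = -195 + m
(o + Y(-177))*(-292011 + 449613) = (-150000 + (-195 - 177))*(-292011 + 449613) = (-150000 - 372)*157602 = -150372*157602 = -23698927944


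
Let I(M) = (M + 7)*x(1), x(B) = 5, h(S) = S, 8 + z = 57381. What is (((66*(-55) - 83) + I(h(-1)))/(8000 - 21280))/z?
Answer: 3683/761913440 ≈ 4.8339e-6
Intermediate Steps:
z = 57373 (z = -8 + 57381 = 57373)
I(M) = 35 + 5*M (I(M) = (M + 7)*5 = (7 + M)*5 = 35 + 5*M)
(((66*(-55) - 83) + I(h(-1)))/(8000 - 21280))/z = (((66*(-55) - 83) + (35 + 5*(-1)))/(8000 - 21280))/57373 = (((-3630 - 83) + (35 - 5))/(-13280))*(1/57373) = ((-3713 + 30)*(-1/13280))*(1/57373) = -3683*(-1/13280)*(1/57373) = (3683/13280)*(1/57373) = 3683/761913440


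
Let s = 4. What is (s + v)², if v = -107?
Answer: 10609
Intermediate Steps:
(s + v)² = (4 - 107)² = (-103)² = 10609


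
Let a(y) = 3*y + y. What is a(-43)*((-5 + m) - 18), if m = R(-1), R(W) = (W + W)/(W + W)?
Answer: 3784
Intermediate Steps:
R(W) = 1 (R(W) = (2*W)/((2*W)) = (2*W)*(1/(2*W)) = 1)
m = 1
a(y) = 4*y
a(-43)*((-5 + m) - 18) = (4*(-43))*((-5 + 1) - 18) = -172*(-4 - 18) = -172*(-22) = 3784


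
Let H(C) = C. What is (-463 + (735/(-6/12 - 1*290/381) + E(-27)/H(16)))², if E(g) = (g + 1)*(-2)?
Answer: 16060529138481/14776336 ≈ 1.0869e+6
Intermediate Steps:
E(g) = -2 - 2*g (E(g) = (1 + g)*(-2) = -2 - 2*g)
(-463 + (735/(-6/12 - 1*290/381) + E(-27)/H(16)))² = (-463 + (735/(-6/12 - 1*290/381) + (-2 - 2*(-27))/16))² = (-463 + (735/(-6*1/12 - 290*1/381) + (-2 + 54)*(1/16)))² = (-463 + (735/(-½ - 290/381) + 52*(1/16)))² = (-463 + (735/(-961/762) + 13/4))² = (-463 + (735*(-762/961) + 13/4))² = (-463 + (-560070/961 + 13/4))² = (-463 - 2227787/3844)² = (-4007559/3844)² = 16060529138481/14776336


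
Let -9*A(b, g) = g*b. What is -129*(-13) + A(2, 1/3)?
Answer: 45277/27 ≈ 1676.9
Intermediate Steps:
A(b, g) = -b*g/9 (A(b, g) = -g*b/9 = -b*g/9)
-129*(-13) + A(2, 1/3) = -129*(-13) - ⅑*2/3 = 1677 - ⅑*2*⅓ = 1677 - 2/27 = 45277/27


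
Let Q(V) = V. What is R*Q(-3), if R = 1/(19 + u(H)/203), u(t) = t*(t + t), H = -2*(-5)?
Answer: -609/4057 ≈ -0.15011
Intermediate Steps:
H = 10
u(t) = 2*t² (u(t) = t*(2*t) = 2*t²)
R = 203/4057 (R = 1/(19 + (2*10²)/203) = 1/(19 + (2*100)*(1/203)) = 1/(19 + 200*(1/203)) = 1/(19 + 200/203) = 1/(4057/203) = 203/4057 ≈ 0.050037)
R*Q(-3) = (203/4057)*(-3) = -609/4057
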